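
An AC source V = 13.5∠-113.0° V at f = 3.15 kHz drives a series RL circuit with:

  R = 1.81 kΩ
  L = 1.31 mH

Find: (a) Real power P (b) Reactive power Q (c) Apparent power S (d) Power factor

Step 1 — Angular frequency: ω = 2π·f = 2π·3150 = 1.979e+04 rad/s.
Step 2 — Component impedances:
  R: Z = R = 1810 Ω
  L: Z = jωL = j·1.979e+04·0.00131 = 0 + j25.93 Ω
Step 3 — Series combination: Z_total = R + L = 1810 + j25.93 Ω = 1810∠0.8° Ω.
Step 4 — Source phasor: V = 13.5∠-113.0° V = -5.275 - j12.43 V.
Step 5 — Current: I = V / Z = -0.003012 - j0.006822 A = 0.007458∠-113.8° A.
Step 6 — Complex power: S = V·I* = 0.1007 + j0.001442 VA.
Step 7 — Real power: P = Re(S) = 0.1007 W.
Step 8 — Reactive power: Q = Im(S) = 0.001442 VAR.
Step 9 — Apparent power: |S| = 0.1007 VA.
Step 10 — Power factor: PF = P/|S| = 0.9999 (lagging).

(a) P = 0.1007 W  (b) Q = 0.001442 VAR  (c) S = 0.1007 VA  (d) PF = 0.9999 (lagging)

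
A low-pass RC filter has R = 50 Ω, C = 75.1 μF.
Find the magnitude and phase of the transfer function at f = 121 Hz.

Step 1 — Angular frequency: ω = 2π·121 = 760.3 rad/s.
Step 2 — Transfer function: H(jω) = 1/(1 + jωRC).
Step 3 — Denominator: 1 + jωRC = 1 + j·760.3·50·7.51e-05 = 1 + j2.855.
Step 4 — H = 0.1093 - j0.312.
Step 5 — Magnitude: |H| = 0.3306 (-9.6 dB); phase: φ = -70.7°.

|H| = 0.3306 (-9.6 dB), φ = -70.7°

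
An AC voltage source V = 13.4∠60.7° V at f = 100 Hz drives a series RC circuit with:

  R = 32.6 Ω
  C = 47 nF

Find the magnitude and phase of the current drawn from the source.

Step 1 — Angular frequency: ω = 2π·f = 2π·100 = 628.3 rad/s.
Step 2 — Component impedances:
  R: Z = R = 32.6 Ω
  C: Z = 1/(jωC) = -j/(ω·C) = 0 - j3.386e+04 Ω
Step 3 — Series combination: Z_total = R + C = 32.6 - j3.386e+04 Ω = 3.386e+04∠-89.9° Ω.
Step 4 — Source phasor: V = 13.4∠60.7° V = 6.558 + j11.69 V.
Step 5 — Ohm's law: I = V / Z_total = (6.558 + j11.69) / (32.6 - j3.386e+04) = -0.0003449 + j0.000194 A.
Step 6 — Convert to polar: |I| = 0.0003957 A, ∠I = 150.6°.

I = 0.0003957∠150.6° A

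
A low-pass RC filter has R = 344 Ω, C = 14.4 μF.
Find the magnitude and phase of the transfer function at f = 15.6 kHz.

Step 1 — Angular frequency: ω = 2π·1.56e+04 = 9.802e+04 rad/s.
Step 2 — Transfer function: H(jω) = 1/(1 + jωRC).
Step 3 — Denominator: 1 + jωRC = 1 + j·9.802e+04·344·1.44e-05 = 1 + j485.5.
Step 4 — H = 4.242e-06 - j0.00206.
Step 5 — Magnitude: |H| = 0.00206 (-53.7 dB); phase: φ = -89.9°.

|H| = 0.00206 (-53.7 dB), φ = -89.9°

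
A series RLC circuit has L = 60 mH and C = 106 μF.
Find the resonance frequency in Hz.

Step 1 — Resonance condition Im(Z)=0 gives ω₀ = 1/√(LC).
Step 2 — ω₀ = 1/√(0.06·0.000106) = 396.5 rad/s.
Step 3 — f₀ = ω₀/(2π) = 63.11 Hz.

f₀ = 63.11 Hz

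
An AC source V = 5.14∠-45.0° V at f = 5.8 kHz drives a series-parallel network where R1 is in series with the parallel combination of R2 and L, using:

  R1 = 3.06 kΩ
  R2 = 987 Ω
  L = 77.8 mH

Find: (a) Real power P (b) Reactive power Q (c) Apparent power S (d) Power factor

Step 1 — Angular frequency: ω = 2π·f = 2π·5800 = 3.644e+04 rad/s.
Step 2 — Component impedances:
  R1: Z = R = 3060 Ω
  R2: Z = R = 987 Ω
  L: Z = jωL = j·3.644e+04·0.0778 = 0 + j2835 Ω
Step 3 — Parallel branch: R2 || L = 1/(1/R2 + 1/L) = 880.3 + j306.5 Ω.
Step 4 — Series with R1: Z_total = R1 + (R2 || L) = 3940 + j306.5 Ω = 3952∠4.4° Ω.
Step 5 — Source phasor: V = 5.14∠-45.0° V = 3.635 - j3.635 V.
Step 6 — Current: I = V / Z = 0.0008455 - j0.0009882 A = 0.001301∠-49.4° A.
Step 7 — Complex power: S = V·I* = 0.006665 + j0.0005183 VA.
Step 8 — Real power: P = Re(S) = 0.006665 W.
Step 9 — Reactive power: Q = Im(S) = 0.0005183 VAR.
Step 10 — Apparent power: |S| = 0.006685 VA.
Step 11 — Power factor: PF = P/|S| = 0.997 (lagging).

(a) P = 0.006665 W  (b) Q = 0.0005183 VAR  (c) S = 0.006685 VA  (d) PF = 0.997 (lagging)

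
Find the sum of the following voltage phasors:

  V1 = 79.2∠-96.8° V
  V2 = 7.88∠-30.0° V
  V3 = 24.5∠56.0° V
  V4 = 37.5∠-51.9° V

Step 1 — Convert each phasor to rectangular form:
  V1 = 79.2·(cos(-96.8°) + j·sin(-96.8°)) = -9.378 - j78.64 V
  V2 = 7.88·(cos(-30.0°) + j·sin(-30.0°)) = 6.824 - j3.94 V
  V3 = 24.5·(cos(56.0°) + j·sin(56.0°)) = 13.7 + j20.31 V
  V4 = 37.5·(cos(-51.9°) + j·sin(-51.9°)) = 23.14 - j29.51 V
Step 2 — Sum components: V_total = 34.29 - j91.78 V.
Step 3 — Convert to polar: |V_total| = 97.98 V, ∠V_total = -69.5°.

V_total = 97.98∠-69.5° V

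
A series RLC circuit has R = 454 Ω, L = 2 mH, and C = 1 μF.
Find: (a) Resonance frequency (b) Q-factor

Step 1 — Resonance condition Im(Z)=0 gives ω₀ = 1/√(LC).
Step 2 — ω₀ = 1/√(0.002·1e-06) = 2.236e+04 rad/s.
Step 3 — f₀ = ω₀/(2π) = 3559 Hz.
Step 4 — Series Q: Q = ω₀L/R = 2.236e+04·0.002/454 = 0.09851.

(a) f₀ = 3559 Hz  (b) Q = 0.09851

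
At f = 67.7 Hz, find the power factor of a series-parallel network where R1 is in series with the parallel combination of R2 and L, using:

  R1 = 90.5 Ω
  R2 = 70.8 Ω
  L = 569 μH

Step 1 — Angular frequency: ω = 2π·f = 2π·67.7 = 425.4 rad/s.
Step 2 — Component impedances:
  R1: Z = R = 90.5 Ω
  R2: Z = R = 70.8 Ω
  L: Z = jωL = j·425.4·0.000569 = 0 + j0.242 Ω
Step 3 — Parallel branch: R2 || L = 1/(1/R2 + 1/L) = 0.0008274 + j0.242 Ω.
Step 4 — Series with R1: Z_total = R1 + (R2 || L) = 90.5 + j0.242 Ω = 90.5∠0.2° Ω.
Step 5 — Power factor: PF = cos(φ) = Re(Z)/|Z| = 90.5/90.5 = 1.
Step 6 — Type: Im(Z) = 0.242 ⇒ lagging (phase φ = 0.2°).

PF = 1 (lagging, φ = 0.2°)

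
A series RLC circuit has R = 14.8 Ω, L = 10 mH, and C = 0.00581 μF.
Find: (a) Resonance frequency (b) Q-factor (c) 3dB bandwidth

Step 1 — Resonance: ω₀ = 1/√(LC) = 1/√(0.01·5.81e-09) = 1.312e+05 rad/s.
Step 2 — f₀ = ω₀/(2π) = 2.088e+04 Hz.
Step 3 — Series Q: Q = ω₀L/R = 1.312e+05·0.01/14.8 = 88.64.
Step 4 — Bandwidth: Δω = ω₀/Q = 1480 rad/s; BW = Δω/(2π) = 235.5 Hz.

(a) f₀ = 2.088e+04 Hz  (b) Q = 88.64  (c) BW = 235.5 Hz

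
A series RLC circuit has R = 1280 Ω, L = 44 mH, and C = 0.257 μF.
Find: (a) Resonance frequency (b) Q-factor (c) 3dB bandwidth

Step 1 — Resonance: ω₀ = 1/√(LC) = 1/√(0.044·2.57e-07) = 9404 rad/s.
Step 2 — f₀ = ω₀/(2π) = 1497 Hz.
Step 3 — Series Q: Q = ω₀L/R = 9404·0.044/1280 = 0.3233.
Step 4 — Bandwidth: Δω = ω₀/Q = 2.909e+04 rad/s; BW = Δω/(2π) = 4630 Hz.

(a) f₀ = 1497 Hz  (b) Q = 0.3233  (c) BW = 4630 Hz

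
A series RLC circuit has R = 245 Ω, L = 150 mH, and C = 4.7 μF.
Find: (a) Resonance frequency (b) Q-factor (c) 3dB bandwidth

Step 1 — Resonance: ω₀ = 1/√(LC) = 1/√(0.15·4.7e-06) = 1191 rad/s.
Step 2 — f₀ = ω₀/(2π) = 189.6 Hz.
Step 3 — Series Q: Q = ω₀L/R = 1191·0.15/245 = 0.7292.
Step 4 — Bandwidth: Δω = ω₀/Q = 1633 rad/s; BW = Δω/(2π) = 260 Hz.

(a) f₀ = 189.6 Hz  (b) Q = 0.7292  (c) BW = 260 Hz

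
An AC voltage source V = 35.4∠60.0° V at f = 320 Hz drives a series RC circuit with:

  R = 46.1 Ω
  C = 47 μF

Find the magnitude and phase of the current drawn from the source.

Step 1 — Angular frequency: ω = 2π·f = 2π·320 = 2011 rad/s.
Step 2 — Component impedances:
  R: Z = R = 46.1 Ω
  C: Z = 1/(jωC) = -j/(ω·C) = 0 - j10.58 Ω
Step 3 — Series combination: Z_total = R + C = 46.1 - j10.58 Ω = 47.3∠-12.9° Ω.
Step 4 — Source phasor: V = 35.4∠60.0° V = 17.7 + j30.66 V.
Step 5 — Ohm's law: I = V / Z_total = (17.7 + j30.66) / (46.1 - j10.58) = 0.2197 + j0.7155 A.
Step 6 — Convert to polar: |I| = 0.7484 A, ∠I = 72.9°.

I = 0.7484∠72.9° A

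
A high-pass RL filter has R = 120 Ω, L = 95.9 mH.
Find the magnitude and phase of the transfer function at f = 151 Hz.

Step 1 — Angular frequency: ω = 2π·151 = 948.8 rad/s.
Step 2 — Transfer function: H(jω) = jωL/(R + jωL).
Step 3 — Numerator jωL = j·90.99; denominator R + jωL = 120 + j90.99.
Step 4 — H = 0.365 + j0.4814.
Step 5 — Magnitude: |H| = 0.6042 (-4.4 dB); phase: φ = 52.8°.

|H| = 0.6042 (-4.4 dB), φ = 52.8°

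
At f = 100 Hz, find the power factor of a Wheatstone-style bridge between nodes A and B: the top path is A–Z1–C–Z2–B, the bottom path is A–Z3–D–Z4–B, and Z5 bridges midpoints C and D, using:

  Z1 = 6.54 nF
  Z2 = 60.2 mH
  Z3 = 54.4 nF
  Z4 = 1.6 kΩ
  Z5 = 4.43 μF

Step 1 — Angular frequency: ω = 2π·f = 2π·100 = 628.3 rad/s.
Step 2 — Component impedances:
  Z1: Z = 1/(jωC) = -j/(ω·C) = 0 - j2.434e+05 Ω
  Z2: Z = jωL = j·628.3·0.0602 = 0 + j37.82 Ω
  Z3: Z = 1/(jωC) = -j/(ω·C) = 0 - j2.926e+04 Ω
  Z4: Z = R = 1600 Ω
  Z5: Z = 1/(jωC) = -j/(ω·C) = 0 - j359.3 Ω
Step 3 — Bridge requires nodal analysis (the Z5 bridge couples midpoints C and D, so the two paths cannot be reduced to a simple series/parallel combination). Setting node B to ground and injecting 1 A at node A, the 3-node admittance system at A, C, D solves to V_A = Z_AB = 47.94 - j2.636e+04 Ω = 2.636e+04∠-89.9° Ω.
Step 4 — Power factor: PF = cos(φ) = Re(Z)/|Z| = 47.94/2.636e+04 = 0.001819.
Step 5 — Type: Im(Z) = -2.636e+04 ⇒ leading (phase φ = -89.9°).

PF = 0.001819 (leading, φ = -89.9°)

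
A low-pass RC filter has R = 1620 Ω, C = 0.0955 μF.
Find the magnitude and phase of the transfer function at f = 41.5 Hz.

Step 1 — Angular frequency: ω = 2π·41.5 = 260.8 rad/s.
Step 2 — Transfer function: H(jω) = 1/(1 + jωRC).
Step 3 — Denominator: 1 + jωRC = 1 + j·260.8·1620·9.55e-08 = 1 + j0.04034.
Step 4 — H = 0.9984 - j0.04028.
Step 5 — Magnitude: |H| = 0.9992 (-0.0 dB); phase: φ = -2.3°.

|H| = 0.9992 (-0.0 dB), φ = -2.3°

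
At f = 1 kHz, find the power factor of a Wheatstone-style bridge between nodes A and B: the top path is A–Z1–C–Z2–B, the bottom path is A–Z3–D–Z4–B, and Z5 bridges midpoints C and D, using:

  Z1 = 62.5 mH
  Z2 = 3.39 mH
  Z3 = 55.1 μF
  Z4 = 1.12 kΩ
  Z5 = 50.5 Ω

Step 1 — Angular frequency: ω = 2π·f = 2π·1000 = 6283 rad/s.
Step 2 — Component impedances:
  Z1: Z = jωL = j·6283·0.0625 = 0 + j392.7 Ω
  Z2: Z = jωL = j·6283·0.00339 = 0 + j21.3 Ω
  Z3: Z = 1/(jωC) = -j/(ω·C) = 0 - j2.888 Ω
  Z4: Z = R = 1120 Ω
  Z5: Z = R = 50.5 Ω
Step 3 — Bridge requires nodal analysis (the Z5 bridge couples midpoints C and D, so the two paths cannot be reduced to a simple series/parallel combination). Setting node B to ground and injecting 1 A at node A, the 3-node admittance system at A, C, D solves to V_A = Z_AB = 48.87 + j22.58 Ω = 53.83∠24.8° Ω.
Step 4 — Power factor: PF = cos(φ) = Re(Z)/|Z| = 48.869/53.834 = 0.9078.
Step 5 — Type: Im(Z) = 22.58 ⇒ lagging (phase φ = 24.8°).

PF = 0.9078 (lagging, φ = 24.8°)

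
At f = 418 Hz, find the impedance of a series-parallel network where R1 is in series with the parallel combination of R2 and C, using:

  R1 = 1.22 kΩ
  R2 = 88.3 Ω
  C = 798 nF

Step 1 — Angular frequency: ω = 2π·f = 2π·418 = 2626 rad/s.
Step 2 — Component impedances:
  R1: Z = R = 1220 Ω
  R2: Z = R = 88.3 Ω
  C: Z = 1/(jωC) = -j/(ω·C) = 0 - j477.1 Ω
Step 3 — Parallel branch: R2 || C = 1/(1/R2 + 1/C) = 85.38 - j15.8 Ω.
Step 4 — Series with R1: Z_total = R1 + (R2 || C) = 1305 - j15.8 Ω = 1305∠-0.7° Ω.

Z = 1305 - j15.8 Ω = 1305∠-0.7° Ω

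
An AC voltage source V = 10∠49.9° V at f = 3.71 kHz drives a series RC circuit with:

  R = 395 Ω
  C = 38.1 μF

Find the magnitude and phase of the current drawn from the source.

Step 1 — Angular frequency: ω = 2π·f = 2π·3710 = 2.331e+04 rad/s.
Step 2 — Component impedances:
  R: Z = R = 395 Ω
  C: Z = 1/(jωC) = -j/(ω·C) = 0 - j1.126 Ω
Step 3 — Series combination: Z_total = R + C = 395 - j1.126 Ω = 395∠-0.2° Ω.
Step 4 — Source phasor: V = 10∠49.9° V = 6.441 + j7.649 V.
Step 5 — Ohm's law: I = V / Z_total = (6.441 + j7.649) / (395 - j1.126) = 0.01625 + j0.01941 A.
Step 6 — Convert to polar: |I| = 0.02532 A, ∠I = 50.1°.

I = 0.02532∠50.1° A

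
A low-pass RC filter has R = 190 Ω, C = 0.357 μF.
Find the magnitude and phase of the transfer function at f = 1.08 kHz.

Step 1 — Angular frequency: ω = 2π·1080 = 6786 rad/s.
Step 2 — Transfer function: H(jω) = 1/(1 + jωRC).
Step 3 — Denominator: 1 + jωRC = 1 + j·6786·190·3.57e-07 = 1 + j0.4603.
Step 4 — H = 0.8252 - j0.3798.
Step 5 — Magnitude: |H| = 0.9084 (-0.8 dB); phase: φ = -24.7°.

|H| = 0.9084 (-0.8 dB), φ = -24.7°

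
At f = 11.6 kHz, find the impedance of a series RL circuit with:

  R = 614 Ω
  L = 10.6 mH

Step 1 — Angular frequency: ω = 2π·f = 2π·1.16e+04 = 7.288e+04 rad/s.
Step 2 — Component impedances:
  R: Z = R = 614 Ω
  L: Z = jωL = j·7.288e+04·0.0106 = 0 + j772.6 Ω
Step 3 — Series combination: Z_total = R + L = 614 + j772.6 Ω = 986.9∠51.5° Ω.

Z = 614 + j772.6 Ω = 986.9∠51.5° Ω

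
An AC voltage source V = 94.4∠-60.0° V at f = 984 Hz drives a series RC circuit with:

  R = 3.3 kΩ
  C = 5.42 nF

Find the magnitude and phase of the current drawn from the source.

Step 1 — Angular frequency: ω = 2π·f = 2π·984 = 6183 rad/s.
Step 2 — Component impedances:
  R: Z = R = 3300 Ω
  C: Z = 1/(jωC) = -j/(ω·C) = 0 - j2.984e+04 Ω
Step 3 — Series combination: Z_total = R + C = 3300 - j2.984e+04 Ω = 3.002e+04∠-83.7° Ω.
Step 4 — Source phasor: V = 94.4∠-60.0° V = 47.2 - j81.75 V.
Step 5 — Ohm's law: I = V / Z_total = (47.2 - j81.75) / (3300 - j2.984e+04) = 0.002879 + j0.001263 A.
Step 6 — Convert to polar: |I| = 0.003144 A, ∠I = 23.7°.

I = 0.003144∠23.7° A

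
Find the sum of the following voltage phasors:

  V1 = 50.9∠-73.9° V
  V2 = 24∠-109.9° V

Step 1 — Convert each phasor to rectangular form:
  V1 = 50.9·(cos(-73.9°) + j·sin(-73.9°)) = 14.12 - j48.9 V
  V2 = 24·(cos(-109.9°) + j·sin(-109.9°)) = -8.169 - j22.57 V
Step 2 — Sum components: V_total = 5.946 - j71.47 V.
Step 3 — Convert to polar: |V_total| = 71.72 V, ∠V_total = -85.2°.

V_total = 71.72∠-85.2° V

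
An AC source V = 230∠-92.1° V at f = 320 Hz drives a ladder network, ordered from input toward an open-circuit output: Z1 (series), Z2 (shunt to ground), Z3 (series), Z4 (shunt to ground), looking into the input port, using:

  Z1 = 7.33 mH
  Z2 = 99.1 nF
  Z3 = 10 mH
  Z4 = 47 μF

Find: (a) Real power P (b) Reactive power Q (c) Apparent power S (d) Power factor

Step 1 — Angular frequency: ω = 2π·f = 2π·320 = 2011 rad/s.
Step 2 — Component impedances:
  Z1: Z = jωL = j·2011·0.00733 = 0 + j14.74 Ω
  Z2: Z = 1/(jωC) = -j/(ω·C) = 0 - j5019 Ω
  Z3: Z = jωL = j·2011·0.01 = 0 + j20.11 Ω
  Z4: Z = 1/(jωC) = -j/(ω·C) = 0 - j10.58 Ω
Step 3 — Ladder network (open output): work backward from the far end, alternating series and parallel combinations. Z_in = 0 + j24.28 Ω = 24.28∠90.0° Ω.
Step 4 — Source phasor: V = 230∠-92.1° V = -8.428 - j229.8 V.
Step 5 — Current: I = V / Z = -9.466 + j0.3471 A = 9.473∠177.9° A.
Step 6 — Complex power: S = V·I* = 0 + j2179 VA.
Step 7 — Real power: P = Re(S) = 0 W.
Step 8 — Reactive power: Q = Im(S) = 2179 VAR.
Step 9 — Apparent power: |S| = 2179 VA.
Step 10 — Power factor: PF = P/|S| = 0 (lagging).

(a) P = 0 W  (b) Q = 2179 VAR  (c) S = 2179 VA  (d) PF = 0 (lagging)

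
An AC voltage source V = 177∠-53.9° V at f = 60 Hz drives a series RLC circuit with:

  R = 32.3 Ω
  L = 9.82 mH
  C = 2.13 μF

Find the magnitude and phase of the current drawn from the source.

Step 1 — Angular frequency: ω = 2π·f = 2π·60 = 377 rad/s.
Step 2 — Component impedances:
  R: Z = R = 32.3 Ω
  L: Z = jωL = j·377·0.00982 = 0 + j3.702 Ω
  C: Z = 1/(jωC) = -j/(ω·C) = 0 - j1245 Ω
Step 3 — Series combination: Z_total = R + L + C = 32.3 - j1242 Ω = 1242∠-88.5° Ω.
Step 4 — Source phasor: V = 177∠-53.9° V = 104.3 - j143 V.
Step 5 — Ohm's law: I = V / Z_total = (104.3 - j143) / (32.3 - j1242) = 0.1173 + j0.08094 A.
Step 6 — Convert to polar: |I| = 0.1425 A, ∠I = 34.6°.

I = 0.1425∠34.6° A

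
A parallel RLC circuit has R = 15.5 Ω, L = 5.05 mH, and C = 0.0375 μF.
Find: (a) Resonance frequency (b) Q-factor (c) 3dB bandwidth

Step 1 — Resonance: ω₀ = 1/√(LC) = 1/√(0.00505·3.75e-08) = 7.267e+04 rad/s.
Step 2 — f₀ = ω₀/(2π) = 1.157e+04 Hz.
Step 3 — Parallel Q: Q = R/(ω₀L) = 15.5/(7.267e+04·0.00505) = 0.04224.
Step 4 — Bandwidth: Δω = ω₀/Q = 1.72e+06 rad/s; BW = Δω/(2π) = 2.738e+05 Hz.

(a) f₀ = 1.157e+04 Hz  (b) Q = 0.04224  (c) BW = 2.738e+05 Hz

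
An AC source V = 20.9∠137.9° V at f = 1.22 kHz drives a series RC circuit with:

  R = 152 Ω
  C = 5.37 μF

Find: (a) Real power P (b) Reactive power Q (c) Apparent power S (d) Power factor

Step 1 — Angular frequency: ω = 2π·f = 2π·1220 = 7665 rad/s.
Step 2 — Component impedances:
  R: Z = R = 152 Ω
  C: Z = 1/(jωC) = -j/(ω·C) = 0 - j24.29 Ω
Step 3 — Series combination: Z_total = R + C = 152 - j24.29 Ω = 153.9∠-9.1° Ω.
Step 4 — Source phasor: V = 20.9∠137.9° V = -15.51 + j14.01 V.
Step 5 — Current: I = V / Z = -0.1138 + j0.07399 A = 0.1358∠147.0° A.
Step 6 — Complex power: S = V·I* = 2.802 - j0.4479 VA.
Step 7 — Real power: P = Re(S) = 2.802 W.
Step 8 — Reactive power: Q = Im(S) = -0.4479 VAR.
Step 9 — Apparent power: |S| = 2.838 VA.
Step 10 — Power factor: PF = P/|S| = 0.9875 (leading).

(a) P = 2.802 W  (b) Q = -0.4479 VAR  (c) S = 2.838 VA  (d) PF = 0.9875 (leading)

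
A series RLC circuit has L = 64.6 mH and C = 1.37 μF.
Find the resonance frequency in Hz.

Step 1 — Resonance condition Im(Z)=0 gives ω₀ = 1/√(LC).
Step 2 — ω₀ = 1/√(0.0646·1.37e-06) = 3361 rad/s.
Step 3 — f₀ = ω₀/(2π) = 535 Hz.

f₀ = 535 Hz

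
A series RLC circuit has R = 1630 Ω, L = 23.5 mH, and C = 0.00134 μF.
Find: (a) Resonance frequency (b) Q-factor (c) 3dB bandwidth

Step 1 — Resonance: ω₀ = 1/√(LC) = 1/√(0.0235·1.34e-09) = 1.782e+05 rad/s.
Step 2 — f₀ = ω₀/(2π) = 2.836e+04 Hz.
Step 3 — Series Q: Q = ω₀L/R = 1.782e+05·0.0235/1630 = 2.569.
Step 4 — Bandwidth: Δω = ω₀/Q = 6.936e+04 rad/s; BW = Δω/(2π) = 1.104e+04 Hz.

(a) f₀ = 2.836e+04 Hz  (b) Q = 2.569  (c) BW = 1.104e+04 Hz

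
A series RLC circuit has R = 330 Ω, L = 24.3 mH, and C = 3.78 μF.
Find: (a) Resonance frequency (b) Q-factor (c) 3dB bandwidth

Step 1 — Resonance: ω₀ = 1/√(LC) = 1/√(0.0243·3.78e-06) = 3300 rad/s.
Step 2 — f₀ = ω₀/(2π) = 525.1 Hz.
Step 3 — Series Q: Q = ω₀L/R = 3300·0.0243/330 = 0.243.
Step 4 — Bandwidth: Δω = ω₀/Q = 1.358e+04 rad/s; BW = Δω/(2π) = 2161 Hz.

(a) f₀ = 525.1 Hz  (b) Q = 0.243  (c) BW = 2161 Hz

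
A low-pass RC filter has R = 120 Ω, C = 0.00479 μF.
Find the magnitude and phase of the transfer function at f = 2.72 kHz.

Step 1 — Angular frequency: ω = 2π·2720 = 1.709e+04 rad/s.
Step 2 — Transfer function: H(jω) = 1/(1 + jωRC).
Step 3 — Denominator: 1 + jωRC = 1 + j·1.709e+04·120·4.79e-09 = 1 + j0.009823.
Step 4 — H = 0.9999 - j0.009823.
Step 5 — Magnitude: |H| = 1 (-0.0 dB); phase: φ = -0.6°.

|H| = 1 (-0.0 dB), φ = -0.6°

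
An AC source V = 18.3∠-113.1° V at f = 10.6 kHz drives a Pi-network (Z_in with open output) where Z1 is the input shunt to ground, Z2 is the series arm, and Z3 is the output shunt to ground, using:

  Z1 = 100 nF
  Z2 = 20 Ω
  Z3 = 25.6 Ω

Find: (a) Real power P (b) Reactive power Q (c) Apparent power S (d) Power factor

Step 1 — Angular frequency: ω = 2π·f = 2π·1.06e+04 = 6.66e+04 rad/s.
Step 2 — Component impedances:
  Z1: Z = 1/(jωC) = -j/(ω·C) = 0 - j150.1 Ω
  Z2: Z = R = 20 Ω
  Z3: Z = R = 25.6 Ω
Step 3 — With open output, the series arm Z2 and the output shunt Z3 appear in series to ground: Z2 + Z3 = 45.6 Ω.
Step 4 — Parallel with input shunt Z1: Z_in = Z1 || (Z2 + Z3) = 41.75 - j12.68 Ω = 43.63∠-16.9° Ω.
Step 5 — Source phasor: V = 18.3∠-113.1° V = -7.18 - j16.83 V.
Step 6 — Current: I = V / Z = -0.04534 - j0.417 A = 0.4194∠-96.2° A.
Step 7 — Complex power: S = V·I* = 7.344 - j2.23 VA.
Step 8 — Real power: P = Re(S) = 7.344 W.
Step 9 — Reactive power: Q = Im(S) = -2.23 VAR.
Step 10 — Apparent power: |S| = 7.675 VA.
Step 11 — Power factor: PF = P/|S| = 0.9568 (leading).

(a) P = 7.344 W  (b) Q = -2.23 VAR  (c) S = 7.675 VA  (d) PF = 0.9568 (leading)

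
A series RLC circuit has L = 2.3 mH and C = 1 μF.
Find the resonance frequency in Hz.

Step 1 — Resonance condition Im(Z)=0 gives ω₀ = 1/√(LC).
Step 2 — ω₀ = 1/√(0.0023·1e-06) = 2.085e+04 rad/s.
Step 3 — f₀ = ω₀/(2π) = 3319 Hz.

f₀ = 3319 Hz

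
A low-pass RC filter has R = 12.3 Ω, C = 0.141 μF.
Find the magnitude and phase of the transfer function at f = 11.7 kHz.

Step 1 — Angular frequency: ω = 2π·1.17e+04 = 7.351e+04 rad/s.
Step 2 — Transfer function: H(jω) = 1/(1 + jωRC).
Step 3 — Denominator: 1 + jωRC = 1 + j·7.351e+04·12.3·1.41e-07 = 1 + j0.1275.
Step 4 — H = 0.984 - j0.1255.
Step 5 — Magnitude: |H| = 0.992 (-0.1 dB); phase: φ = -7.3°.

|H| = 0.992 (-0.1 dB), φ = -7.3°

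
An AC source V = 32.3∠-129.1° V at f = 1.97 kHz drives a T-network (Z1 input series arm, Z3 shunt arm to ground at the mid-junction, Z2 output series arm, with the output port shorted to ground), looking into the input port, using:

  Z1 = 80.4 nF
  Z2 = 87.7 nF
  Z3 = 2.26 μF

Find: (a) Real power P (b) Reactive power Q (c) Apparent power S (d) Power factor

Step 1 — Angular frequency: ω = 2π·f = 2π·1970 = 1.238e+04 rad/s.
Step 2 — Component impedances:
  Z1: Z = 1/(jωC) = -j/(ω·C) = 0 - j1005 Ω
  Z2: Z = 1/(jωC) = -j/(ω·C) = 0 - j921.2 Ω
  Z3: Z = 1/(jωC) = -j/(ω·C) = 0 - j35.75 Ω
Step 3 — With the output port shorted to ground, the output series arm Z2 runs from the junction to ground; the shunt arm Z3 also runs from the junction to ground. They appear in parallel: Z3 || Z2 = 0 - j34.41 Ω.
Step 4 — Series with input arm Z1: Z_in = Z1 + (Z3 || Z2) = 0 - j1039 Ω = 1039∠-90.0° Ω.
Step 5 — Source phasor: V = 32.3∠-129.1° V = -20.37 - j25.07 V.
Step 6 — Current: I = V / Z = 0.02412 - j0.0196 A = 0.03108∠-39.1° A.
Step 7 — Complex power: S = V·I* = 0 - j1.004 VA.
Step 8 — Real power: P = Re(S) = 0 W.
Step 9 — Reactive power: Q = Im(S) = -1.004 VAR.
Step 10 — Apparent power: |S| = 1.004 VA.
Step 11 — Power factor: PF = P/|S| = 0 (leading).

(a) P = 0 W  (b) Q = -1.004 VAR  (c) S = 1.004 VA  (d) PF = 0 (leading)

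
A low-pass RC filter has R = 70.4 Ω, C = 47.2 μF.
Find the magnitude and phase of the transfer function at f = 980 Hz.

Step 1 — Angular frequency: ω = 2π·980 = 6158 rad/s.
Step 2 — Transfer function: H(jω) = 1/(1 + jωRC).
Step 3 — Denominator: 1 + jωRC = 1 + j·6158·70.4·4.72e-05 = 1 + j20.46.
Step 4 — H = 0.002383 - j0.04876.
Step 5 — Magnitude: |H| = 0.04882 (-26.2 dB); phase: φ = -87.2°.

|H| = 0.04882 (-26.2 dB), φ = -87.2°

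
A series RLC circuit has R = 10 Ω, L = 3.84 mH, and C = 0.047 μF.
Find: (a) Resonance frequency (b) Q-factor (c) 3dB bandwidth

Step 1 — Resonance: ω₀ = 1/√(LC) = 1/√(0.00384·4.7e-08) = 7.444e+04 rad/s.
Step 2 — f₀ = ω₀/(2π) = 1.185e+04 Hz.
Step 3 — Series Q: Q = ω₀L/R = 7.444e+04·0.00384/10 = 28.58.
Step 4 — Bandwidth: Δω = ω₀/Q = 2604 rad/s; BW = Δω/(2π) = 414.5 Hz.

(a) f₀ = 1.185e+04 Hz  (b) Q = 28.58  (c) BW = 414.5 Hz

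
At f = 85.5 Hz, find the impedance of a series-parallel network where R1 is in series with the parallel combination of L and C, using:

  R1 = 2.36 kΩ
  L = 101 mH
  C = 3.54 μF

Step 1 — Angular frequency: ω = 2π·f = 2π·85.5 = 537.2 rad/s.
Step 2 — Component impedances:
  R1: Z = R = 2360 Ω
  L: Z = jωL = j·537.2·0.101 = 0 + j54.26 Ω
  C: Z = 1/(jωC) = -j/(ω·C) = 0 - j525.8 Ω
Step 3 — Parallel branch: L || C = 1/(1/L + 1/C) = 0 + j60.5 Ω.
Step 4 — Series with R1: Z_total = R1 + (L || C) = 2360 + j60.5 Ω = 2361∠1.5° Ω.

Z = 2360 + j60.5 Ω = 2361∠1.5° Ω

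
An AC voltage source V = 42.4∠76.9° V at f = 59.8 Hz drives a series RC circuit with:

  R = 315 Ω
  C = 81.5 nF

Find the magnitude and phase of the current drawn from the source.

Step 1 — Angular frequency: ω = 2π·f = 2π·59.8 = 375.7 rad/s.
Step 2 — Component impedances:
  R: Z = R = 315 Ω
  C: Z = 1/(jωC) = -j/(ω·C) = 0 - j3.266e+04 Ω
Step 3 — Series combination: Z_total = R + C = 315 - j3.266e+04 Ω = 3.266e+04∠-89.4° Ω.
Step 4 — Source phasor: V = 42.4∠76.9° V = 9.61 + j41.3 V.
Step 5 — Ohm's law: I = V / Z_total = (9.61 + j41.3) / (315 - j3.266e+04) = -0.001262 + j0.0003065 A.
Step 6 — Convert to polar: |I| = 0.001298 A, ∠I = 166.3°.

I = 0.001298∠166.3° A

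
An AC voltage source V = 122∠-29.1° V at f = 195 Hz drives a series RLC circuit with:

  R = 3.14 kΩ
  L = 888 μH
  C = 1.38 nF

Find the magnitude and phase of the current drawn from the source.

Step 1 — Angular frequency: ω = 2π·f = 2π·195 = 1225 rad/s.
Step 2 — Component impedances:
  R: Z = R = 3140 Ω
  L: Z = jωL = j·1225·0.000888 = 0 + j1.088 Ω
  C: Z = 1/(jωC) = -j/(ω·C) = 0 - j5.914e+05 Ω
Step 3 — Series combination: Z_total = R + L + C = 3140 - j5.914e+05 Ω = 5.914e+05∠-89.7° Ω.
Step 4 — Source phasor: V = 122∠-29.1° V = 106.6 - j59.33 V.
Step 5 — Ohm's law: I = V / Z_total = (106.6 - j59.33) / (3140 - j5.914e+05) = 0.0001013 + j0.0001797 A.
Step 6 — Convert to polar: |I| = 0.0002063 A, ∠I = 60.6°.

I = 0.0002063∠60.6° A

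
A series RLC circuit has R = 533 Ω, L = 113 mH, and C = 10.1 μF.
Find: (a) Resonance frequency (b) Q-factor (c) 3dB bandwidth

Step 1 — Resonance: ω₀ = 1/√(LC) = 1/√(0.113·1.01e-05) = 936.1 rad/s.
Step 2 — f₀ = ω₀/(2π) = 149 Hz.
Step 3 — Series Q: Q = ω₀L/R = 936.1·0.113/533 = 0.1985.
Step 4 — Bandwidth: Δω = ω₀/Q = 4717 rad/s; BW = Δω/(2π) = 750.7 Hz.

(a) f₀ = 149 Hz  (b) Q = 0.1985  (c) BW = 750.7 Hz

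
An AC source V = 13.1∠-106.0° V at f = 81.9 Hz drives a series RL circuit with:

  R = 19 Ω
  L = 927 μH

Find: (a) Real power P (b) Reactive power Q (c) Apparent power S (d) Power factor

Step 1 — Angular frequency: ω = 2π·f = 2π·81.9 = 514.6 rad/s.
Step 2 — Component impedances:
  R: Z = R = 19 Ω
  L: Z = jωL = j·514.6·0.000927 = 0 + j0.477 Ω
Step 3 — Series combination: Z_total = R + L = 19 + j0.477 Ω = 19.01∠1.4° Ω.
Step 4 — Source phasor: V = 13.1∠-106.0° V = -3.611 - j12.59 V.
Step 5 — Current: I = V / Z = -0.2066 - j0.6576 A = 0.6893∠-107.4° A.
Step 6 — Complex power: S = V·I* = 9.026 + j0.2266 VA.
Step 7 — Real power: P = Re(S) = 9.026 W.
Step 8 — Reactive power: Q = Im(S) = 0.2266 VAR.
Step 9 — Apparent power: |S| = 9.029 VA.
Step 10 — Power factor: PF = P/|S| = 0.9997 (lagging).

(a) P = 9.026 W  (b) Q = 0.2266 VAR  (c) S = 9.029 VA  (d) PF = 0.9997 (lagging)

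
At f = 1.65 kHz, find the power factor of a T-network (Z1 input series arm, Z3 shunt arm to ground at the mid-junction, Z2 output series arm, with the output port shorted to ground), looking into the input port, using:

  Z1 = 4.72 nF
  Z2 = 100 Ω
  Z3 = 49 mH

Step 1 — Angular frequency: ω = 2π·f = 2π·1650 = 1.037e+04 rad/s.
Step 2 — Component impedances:
  Z1: Z = 1/(jωC) = -j/(ω·C) = 0 - j2.044e+04 Ω
  Z2: Z = R = 100 Ω
  Z3: Z = jωL = j·1.037e+04·0.049 = 0 + j508 Ω
Step 3 — With the output port shorted to ground, the output series arm Z2 runs from the junction to ground; the shunt arm Z3 also runs from the junction to ground. They appear in parallel: Z3 || Z2 = 96.27 + j18.95 Ω.
Step 4 — Series with input arm Z1: Z_in = Z1 + (Z3 || Z2) = 96.27 - j2.042e+04 Ω = 2.042e+04∠-89.7° Ω.
Step 5 — Power factor: PF = cos(φ) = Re(Z)/|Z| = 96.269/20417 = 0.004715.
Step 6 — Type: Im(Z) = -2.042e+04 ⇒ leading (phase φ = -89.7°).

PF = 0.004715 (leading, φ = -89.7°)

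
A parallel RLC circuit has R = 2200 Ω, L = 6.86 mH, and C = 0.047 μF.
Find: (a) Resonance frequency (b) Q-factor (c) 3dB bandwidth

Step 1 — Resonance: ω₀ = 1/√(LC) = 1/√(0.00686·4.7e-08) = 5.569e+04 rad/s.
Step 2 — f₀ = ω₀/(2π) = 8864 Hz.
Step 3 — Parallel Q: Q = R/(ω₀L) = 2200/(5.569e+04·0.00686) = 5.759.
Step 4 — Bandwidth: Δω = ω₀/Q = 9671 rad/s; BW = Δω/(2π) = 1539 Hz.

(a) f₀ = 8864 Hz  (b) Q = 5.759  (c) BW = 1539 Hz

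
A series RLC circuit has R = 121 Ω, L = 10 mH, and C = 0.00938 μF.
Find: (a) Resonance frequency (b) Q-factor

Step 1 — Resonance condition Im(Z)=0 gives ω₀ = 1/√(LC).
Step 2 — ω₀ = 1/√(0.01·9.38e-09) = 1.033e+05 rad/s.
Step 3 — f₀ = ω₀/(2π) = 1.643e+04 Hz.
Step 4 — Series Q: Q = ω₀L/R = 1.033e+05·0.01/121 = 8.533.

(a) f₀ = 1.643e+04 Hz  (b) Q = 8.533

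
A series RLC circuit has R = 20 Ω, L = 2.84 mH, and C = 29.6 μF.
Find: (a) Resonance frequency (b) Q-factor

Step 1 — Resonance condition Im(Z)=0 gives ω₀ = 1/√(LC).
Step 2 — ω₀ = 1/√(0.00284·2.96e-05) = 3449 rad/s.
Step 3 — f₀ = ω₀/(2π) = 548.9 Hz.
Step 4 — Series Q: Q = ω₀L/R = 3449·0.00284/20 = 0.4898.

(a) f₀ = 548.9 Hz  (b) Q = 0.4898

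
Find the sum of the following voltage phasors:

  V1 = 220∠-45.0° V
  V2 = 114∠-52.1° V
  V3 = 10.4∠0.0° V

Step 1 — Convert each phasor to rectangular form:
  V1 = 220·(cos(-45.0°) + j·sin(-45.0°)) = 155.6 - j155.6 V
  V2 = 114·(cos(-52.1°) + j·sin(-52.1°)) = 70.03 - j89.96 V
  V3 = 10.4·(cos(0.0°) + j·sin(0.0°)) = 10.4 V
Step 2 — Sum components: V_total = 236 - j245.5 V.
Step 3 — Convert to polar: |V_total| = 340.5 V, ∠V_total = -46.1°.

V_total = 340.5∠-46.1° V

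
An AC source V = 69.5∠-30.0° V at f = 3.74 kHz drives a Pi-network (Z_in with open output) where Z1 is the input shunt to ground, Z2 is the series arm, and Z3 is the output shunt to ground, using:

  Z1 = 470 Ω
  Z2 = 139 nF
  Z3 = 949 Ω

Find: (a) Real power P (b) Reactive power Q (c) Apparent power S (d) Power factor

Step 1 — Angular frequency: ω = 2π·f = 2π·3740 = 2.35e+04 rad/s.
Step 2 — Component impedances:
  Z1: Z = R = 470 Ω
  Z2: Z = 1/(jωC) = -j/(ω·C) = 0 - j306.1 Ω
  Z3: Z = R = 949 Ω
Step 3 — With open output, the series arm Z2 and the output shunt Z3 appear in series to ground: Z2 + Z3 = 949 - j306.1 Ω.
Step 4 — Parallel with input shunt Z1: Z_in = Z1 || (Z2 + Z3) = 321.3 - j32.09 Ω = 322.9∠-5.7° Ω.
Step 5 — Source phasor: V = 69.5∠-30.0° V = 60.19 - j34.75 V.
Step 6 — Current: I = V / Z = 0.1962 - j0.08857 A = 0.2153∠-24.3° A.
Step 7 — Complex power: S = V·I* = 14.89 - j1.487 VA.
Step 8 — Real power: P = Re(S) = 14.89 W.
Step 9 — Reactive power: Q = Im(S) = -1.487 VAR.
Step 10 — Apparent power: |S| = 14.96 VA.
Step 11 — Power factor: PF = P/|S| = 0.995 (leading).

(a) P = 14.89 W  (b) Q = -1.487 VAR  (c) S = 14.96 VA  (d) PF = 0.995 (leading)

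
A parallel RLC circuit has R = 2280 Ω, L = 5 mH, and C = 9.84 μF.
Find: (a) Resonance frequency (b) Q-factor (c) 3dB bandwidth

Step 1 — Resonance: ω₀ = 1/√(LC) = 1/√(0.005·9.84e-06) = 4508 rad/s.
Step 2 — f₀ = ω₀/(2π) = 717.5 Hz.
Step 3 — Parallel Q: Q = R/(ω₀L) = 2280/(4508·0.005) = 101.1.
Step 4 — Bandwidth: Δω = ω₀/Q = 44.57 rad/s; BW = Δω/(2π) = 7.094 Hz.

(a) f₀ = 717.5 Hz  (b) Q = 101.1  (c) BW = 7.094 Hz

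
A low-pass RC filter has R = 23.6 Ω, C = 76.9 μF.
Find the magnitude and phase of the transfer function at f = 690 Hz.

Step 1 — Angular frequency: ω = 2π·690 = 4335 rad/s.
Step 2 — Transfer function: H(jω) = 1/(1 + jωRC).
Step 3 — Denominator: 1 + jωRC = 1 + j·4335·23.6·7.69e-05 = 1 + j7.868.
Step 4 — H = 0.0159 - j0.1251.
Step 5 — Magnitude: |H| = 0.1261 (-18.0 dB); phase: φ = -82.8°.

|H| = 0.1261 (-18.0 dB), φ = -82.8°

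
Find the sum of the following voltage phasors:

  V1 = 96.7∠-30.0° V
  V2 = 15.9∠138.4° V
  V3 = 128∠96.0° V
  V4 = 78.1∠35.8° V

Step 1 — Convert each phasor to rectangular form:
  V1 = 96.7·(cos(-30.0°) + j·sin(-30.0°)) = 83.74 - j48.35 V
  V2 = 15.9·(cos(138.4°) + j·sin(138.4°)) = -11.89 + j10.56 V
  V3 = 128·(cos(96.0°) + j·sin(96.0°)) = -13.38 + j127.3 V
  V4 = 78.1·(cos(35.8°) + j·sin(35.8°)) = 63.34 + j45.69 V
Step 2 — Sum components: V_total = 121.8 + j135.2 V.
Step 3 — Convert to polar: |V_total| = 182 V, ∠V_total = 48.0°.

V_total = 182∠48.0° V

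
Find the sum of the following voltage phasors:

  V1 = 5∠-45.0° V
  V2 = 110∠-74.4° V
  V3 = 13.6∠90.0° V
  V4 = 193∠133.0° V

Step 1 — Convert each phasor to rectangular form:
  V1 = 5·(cos(-45.0°) + j·sin(-45.0°)) = 3.536 - j3.536 V
  V2 = 110·(cos(-74.4°) + j·sin(-74.4°)) = 29.58 - j105.9 V
  V3 = 13.6·(cos(90.0°) + j·sin(90.0°)) = 0 + j13.6 V
  V4 = 193·(cos(133.0°) + j·sin(133.0°)) = -131.6 + j141.2 V
Step 2 — Sum components: V_total = -98.51 + j45.27 V.
Step 3 — Convert to polar: |V_total| = 108.4 V, ∠V_total = 155.3°.

V_total = 108.4∠155.3° V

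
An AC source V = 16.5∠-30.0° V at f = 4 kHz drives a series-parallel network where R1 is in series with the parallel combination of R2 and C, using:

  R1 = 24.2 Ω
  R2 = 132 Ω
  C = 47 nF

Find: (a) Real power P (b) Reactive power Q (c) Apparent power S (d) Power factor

Step 1 — Angular frequency: ω = 2π·f = 2π·4000 = 2.513e+04 rad/s.
Step 2 — Component impedances:
  R1: Z = R = 24.2 Ω
  R2: Z = R = 132 Ω
  C: Z = 1/(jωC) = -j/(ω·C) = 0 - j846.6 Ω
Step 3 — Parallel branch: R2 || C = 1/(1/R2 + 1/C) = 128.9 - j20.09 Ω.
Step 4 — Series with R1: Z_total = R1 + (R2 || C) = 153.1 - j20.09 Ω = 154.4∠-7.5° Ω.
Step 5 — Source phasor: V = 16.5∠-30.0° V = 14.29 - j8.25 V.
Step 6 — Current: I = V / Z = 0.09873 - j0.04094 A = 0.1069∠-22.5° A.
Step 7 — Complex power: S = V·I* = 1.749 - j0.2295 VA.
Step 8 — Real power: P = Re(S) = 1.749 W.
Step 9 — Reactive power: Q = Im(S) = -0.2295 VAR.
Step 10 — Apparent power: |S| = 1.764 VA.
Step 11 — Power factor: PF = P/|S| = 0.9915 (leading).

(a) P = 1.749 W  (b) Q = -0.2295 VAR  (c) S = 1.764 VA  (d) PF = 0.9915 (leading)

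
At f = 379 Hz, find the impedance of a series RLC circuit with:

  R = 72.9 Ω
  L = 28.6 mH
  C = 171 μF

Step 1 — Angular frequency: ω = 2π·f = 2π·379 = 2381 rad/s.
Step 2 — Component impedances:
  R: Z = R = 72.9 Ω
  L: Z = jωL = j·2381·0.0286 = 0 + j68.11 Ω
  C: Z = 1/(jωC) = -j/(ω·C) = 0 - j2.456 Ω
Step 3 — Series combination: Z_total = R + L + C = 72.9 + j65.65 Ω = 98.1∠42.0° Ω.

Z = 72.9 + j65.65 Ω = 98.1∠42.0° Ω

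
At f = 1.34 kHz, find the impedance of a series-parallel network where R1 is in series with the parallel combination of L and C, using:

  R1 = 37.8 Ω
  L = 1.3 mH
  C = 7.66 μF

Step 1 — Angular frequency: ω = 2π·f = 2π·1340 = 8419 rad/s.
Step 2 — Component impedances:
  R1: Z = R = 37.8 Ω
  L: Z = jωL = j·8419·0.0013 = 0 + j10.95 Ω
  C: Z = 1/(jωC) = -j/(ω·C) = 0 - j15.51 Ω
Step 3 — Parallel branch: L || C = 1/(1/L + 1/C) = 0 + j37.22 Ω.
Step 4 — Series with R1: Z_total = R1 + (L || C) = 37.8 + j37.22 Ω = 53.05∠44.6° Ω.

Z = 37.8 + j37.22 Ω = 53.05∠44.6° Ω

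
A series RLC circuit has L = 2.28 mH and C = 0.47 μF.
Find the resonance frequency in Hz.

Step 1 — Resonance condition Im(Z)=0 gives ω₀ = 1/√(LC).
Step 2 — ω₀ = 1/√(0.00228·4.7e-07) = 3.055e+04 rad/s.
Step 3 — f₀ = ω₀/(2π) = 4862 Hz.

f₀ = 4862 Hz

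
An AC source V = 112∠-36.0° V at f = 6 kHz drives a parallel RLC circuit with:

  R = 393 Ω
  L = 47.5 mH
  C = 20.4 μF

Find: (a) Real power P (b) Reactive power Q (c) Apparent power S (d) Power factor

Step 1 — Angular frequency: ω = 2π·f = 2π·6000 = 3.77e+04 rad/s.
Step 2 — Component impedances:
  R: Z = R = 393 Ω
  L: Z = jωL = j·3.77e+04·0.0475 = 0 + j1791 Ω
  C: Z = 1/(jωC) = -j/(ω·C) = 0 - j1.3 Ω
Step 3 — Parallel combination: 1/Z_total = 1/R + 1/L + 1/C; Z_total = 0.004308 - j1.301 Ω = 1.301∠-89.8° Ω.
Step 4 — Source phasor: V = 112∠-36.0° V = 90.61 - j65.83 V.
Step 5 — Current: I = V / Z = 50.82 + j69.47 A = 86.07∠53.8° A.
Step 6 — Complex power: S = V·I* = 31.92 - j9640 VA.
Step 7 — Real power: P = Re(S) = 31.92 W.
Step 8 — Reactive power: Q = Im(S) = -9640 VAR.
Step 9 — Apparent power: |S| = 9640 VA.
Step 10 — Power factor: PF = P/|S| = 0.003311 (leading).

(a) P = 31.92 W  (b) Q = -9640 VAR  (c) S = 9640 VA  (d) PF = 0.003311 (leading)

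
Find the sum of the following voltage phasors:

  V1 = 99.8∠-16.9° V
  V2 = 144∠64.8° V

Step 1 — Convert each phasor to rectangular form:
  V1 = 99.8·(cos(-16.9°) + j·sin(-16.9°)) = 95.49 - j29.01 V
  V2 = 144·(cos(64.8°) + j·sin(64.8°)) = 61.31 + j130.3 V
Step 2 — Sum components: V_total = 156.8 + j101.3 V.
Step 3 — Convert to polar: |V_total| = 186.7 V, ∠V_total = 32.9°.

V_total = 186.7∠32.9° V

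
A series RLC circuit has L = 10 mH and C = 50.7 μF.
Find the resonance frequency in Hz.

Step 1 — Resonance condition Im(Z)=0 gives ω₀ = 1/√(LC).
Step 2 — ω₀ = 1/√(0.01·5.07e-05) = 1404 rad/s.
Step 3 — f₀ = ω₀/(2π) = 223.5 Hz.

f₀ = 223.5 Hz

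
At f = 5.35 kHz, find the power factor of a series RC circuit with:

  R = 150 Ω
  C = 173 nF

Step 1 — Angular frequency: ω = 2π·f = 2π·5350 = 3.362e+04 rad/s.
Step 2 — Component impedances:
  R: Z = R = 150 Ω
  C: Z = 1/(jωC) = -j/(ω·C) = 0 - j172 Ω
Step 3 — Series combination: Z_total = R + C = 150 - j172 Ω = 228.2∠-48.9° Ω.
Step 4 — Power factor: PF = cos(φ) = Re(Z)/|Z| = 150/228.187 = 0.6574.
Step 5 — Type: Im(Z) = -172 ⇒ leading (phase φ = -48.9°).

PF = 0.6574 (leading, φ = -48.9°)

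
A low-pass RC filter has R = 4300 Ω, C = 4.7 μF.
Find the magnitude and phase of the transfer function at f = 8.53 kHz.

Step 1 — Angular frequency: ω = 2π·8530 = 5.36e+04 rad/s.
Step 2 — Transfer function: H(jω) = 1/(1 + jωRC).
Step 3 — Denominator: 1 + jωRC = 1 + j·5.36e+04·4300·4.7e-06 = 1 + j1083.
Step 4 — H = 8.523e-07 - j0.0009232.
Step 5 — Magnitude: |H| = 0.0009232 (-60.7 dB); phase: φ = -89.9°.

|H| = 0.0009232 (-60.7 dB), φ = -89.9°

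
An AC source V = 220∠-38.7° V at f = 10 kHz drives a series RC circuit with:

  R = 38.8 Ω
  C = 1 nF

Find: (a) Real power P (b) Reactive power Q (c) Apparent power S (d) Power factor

Step 1 — Angular frequency: ω = 2π·f = 2π·1e+04 = 6.283e+04 rad/s.
Step 2 — Component impedances:
  R: Z = R = 38.8 Ω
  C: Z = 1/(jωC) = -j/(ω·C) = 0 - j1.592e+04 Ω
Step 3 — Series combination: Z_total = R + C = 38.8 - j1.592e+04 Ω = 1.592e+04∠-89.9° Ω.
Step 4 — Source phasor: V = 220∠-38.7° V = 171.7 - j137.6 V.
Step 5 — Current: I = V / Z = 0.008669 + j0.01077 A = 0.01382∠51.2° A.
Step 6 — Complex power: S = V·I* = 0.007414 - j3.041 VA.
Step 7 — Real power: P = Re(S) = 0.007414 W.
Step 8 — Reactive power: Q = Im(S) = -3.041 VAR.
Step 9 — Apparent power: |S| = 3.041 VA.
Step 10 — Power factor: PF = P/|S| = 0.002438 (leading).

(a) P = 0.007414 W  (b) Q = -3.041 VAR  (c) S = 3.041 VA  (d) PF = 0.002438 (leading)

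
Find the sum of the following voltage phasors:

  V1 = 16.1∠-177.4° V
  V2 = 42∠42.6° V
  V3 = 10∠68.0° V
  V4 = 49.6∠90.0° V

Step 1 — Convert each phasor to rectangular form:
  V1 = 16.1·(cos(-177.4°) + j·sin(-177.4°)) = -16.08 - j0.7303 V
  V2 = 42·(cos(42.6°) + j·sin(42.6°)) = 30.92 + j28.43 V
  V3 = 10·(cos(68.0°) + j·sin(68.0°)) = 3.746 + j9.272 V
  V4 = 49.6·(cos(90.0°) + j·sin(90.0°)) = 0 + j49.6 V
Step 2 — Sum components: V_total = 18.58 + j86.57 V.
Step 3 — Convert to polar: |V_total| = 88.54 V, ∠V_total = 77.9°.

V_total = 88.54∠77.9° V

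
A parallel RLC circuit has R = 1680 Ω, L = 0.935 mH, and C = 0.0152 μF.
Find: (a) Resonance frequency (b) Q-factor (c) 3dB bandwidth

Step 1 — Resonance: ω₀ = 1/√(LC) = 1/√(0.000935·1.52e-08) = 2.653e+05 rad/s.
Step 2 — f₀ = ω₀/(2π) = 4.222e+04 Hz.
Step 3 — Parallel Q: Q = R/(ω₀L) = 1680/(2.653e+05·0.000935) = 6.774.
Step 4 — Bandwidth: Δω = ω₀/Q = 3.916e+04 rad/s; BW = Δω/(2π) = 6233 Hz.

(a) f₀ = 4.222e+04 Hz  (b) Q = 6.774  (c) BW = 6233 Hz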